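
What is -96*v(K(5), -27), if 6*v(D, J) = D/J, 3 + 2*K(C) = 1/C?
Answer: -112/135 ≈ -0.82963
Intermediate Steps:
K(C) = -3/2 + 1/(2*C)
v(D, J) = D/(6*J) (v(D, J) = (D/J)/6 = D/(6*J))
-96*v(K(5), -27) = -16*(½)*(1 - 3*5)/5/(-27) = -16*(½)*(⅕)*(1 - 15)*(-1)/27 = -16*(½)*(⅕)*(-14)*(-1)/27 = -16*(-7)*(-1)/(5*27) = -96*7/810 = -112/135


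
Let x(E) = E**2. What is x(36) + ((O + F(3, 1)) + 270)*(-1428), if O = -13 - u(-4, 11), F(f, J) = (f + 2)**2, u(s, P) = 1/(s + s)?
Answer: -803157/2 ≈ -4.0158e+5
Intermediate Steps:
u(s, P) = 1/(2*s)
F(f, J) = (2 + f)**2
O = -103/8 (O = -13 - 1/(2*(-4)) = -13 - (-1)/(2*4) = -13 - 1*(-1/8) = -13 + 1/8 = -103/8 ≈ -12.875)
x(36) + ((O + F(3, 1)) + 270)*(-1428) = 36**2 + ((-103/8 + (2 + 3)**2) + 270)*(-1428) = 1296 + ((-103/8 + 5**2) + 270)*(-1428) = 1296 + ((-103/8 + 25) + 270)*(-1428) = 1296 + (97/8 + 270)*(-1428) = 1296 + (2257/8)*(-1428) = 1296 - 805749/2 = -803157/2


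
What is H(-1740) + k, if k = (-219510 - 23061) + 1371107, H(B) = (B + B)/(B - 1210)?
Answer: 332918468/295 ≈ 1.1285e+6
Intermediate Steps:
H(B) = 2*B/(-1210 + B) (H(B) = (2*B)/(-1210 + B) = 2*B/(-1210 + B))
k = 1128536 (k = -242571 + 1371107 = 1128536)
H(-1740) + k = 2*(-1740)/(-1210 - 1740) + 1128536 = 2*(-1740)/(-2950) + 1128536 = 2*(-1740)*(-1/2950) + 1128536 = 348/295 + 1128536 = 332918468/295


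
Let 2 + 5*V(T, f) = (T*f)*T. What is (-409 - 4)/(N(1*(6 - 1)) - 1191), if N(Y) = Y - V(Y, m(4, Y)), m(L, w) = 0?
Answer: 2065/5928 ≈ 0.34835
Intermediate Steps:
V(T, f) = -⅖ + f*T²/5 (V(T, f) = -⅖ + ((T*f)*T)/5 = -⅖ + (f*T²)/5 = -⅖ + f*T²/5)
N(Y) = ⅖ + Y (N(Y) = Y - (-⅖ + (⅕)*0*Y²) = Y - (-⅖ + 0) = Y - 1*(-⅖) = Y + ⅖ = ⅖ + Y)
(-409 - 4)/(N(1*(6 - 1)) - 1191) = (-409 - 4)/((⅖ + 1*(6 - 1)) - 1191) = -413/((⅖ + 1*5) - 1191) = -413/((⅖ + 5) - 1191) = -413/(27/5 - 1191) = -413/(-5928/5) = -413*(-5/5928) = 2065/5928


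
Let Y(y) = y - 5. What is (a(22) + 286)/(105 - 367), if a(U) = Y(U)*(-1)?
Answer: -269/262 ≈ -1.0267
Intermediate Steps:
Y(y) = -5 + y
a(U) = 5 - U (a(U) = (-5 + U)*(-1) = 5 - U)
(a(22) + 286)/(105 - 367) = ((5 - 1*22) + 286)/(105 - 367) = ((5 - 22) + 286)/(-262) = (-17 + 286)*(-1/262) = 269*(-1/262) = -269/262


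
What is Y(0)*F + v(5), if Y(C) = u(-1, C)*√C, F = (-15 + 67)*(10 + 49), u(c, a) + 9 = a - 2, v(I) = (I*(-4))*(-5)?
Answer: 100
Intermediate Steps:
v(I) = 20*I (v(I) = -4*I*(-5) = 20*I)
u(c, a) = -11 + a (u(c, a) = -9 + (a - 2) = -9 + (-2 + a) = -11 + a)
F = 3068 (F = 52*59 = 3068)
Y(C) = √C*(-11 + C) (Y(C) = (-11 + C)*√C = √C*(-11 + C))
Y(0)*F + v(5) = (√0*(-11 + 0))*3068 + 20*5 = (0*(-11))*3068 + 100 = 0*3068 + 100 = 0 + 100 = 100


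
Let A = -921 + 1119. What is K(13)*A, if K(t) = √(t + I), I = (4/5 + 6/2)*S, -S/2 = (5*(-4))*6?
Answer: 990*√37 ≈ 6021.9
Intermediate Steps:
S = 240 (S = -2*5*(-4)*6 = -(-40)*6 = -2*(-120) = 240)
I = 912 (I = (4/5 + 6/2)*240 = (4*(⅕) + 6*(½))*240 = (⅘ + 3)*240 = (19/5)*240 = 912)
A = 198
K(t) = √(912 + t) (K(t) = √(t + 912) = √(912 + t))
K(13)*A = √(912 + 13)*198 = √925*198 = (5*√37)*198 = 990*√37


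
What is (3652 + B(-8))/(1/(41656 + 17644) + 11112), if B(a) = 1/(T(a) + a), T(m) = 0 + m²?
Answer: 3031905225/9225182414 ≈ 0.32866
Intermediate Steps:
T(m) = m²
B(a) = 1/(a + a²) (B(a) = 1/(a² + a) = 1/(a + a²))
(3652 + B(-8))/(1/(41656 + 17644) + 11112) = (3652 + 1/((-8)*(1 - 8)))/(1/(41656 + 17644) + 11112) = (3652 - ⅛/(-7))/(1/59300 + 11112) = (3652 - ⅛*(-⅐))/(1/59300 + 11112) = (3652 + 1/56)/(658941601/59300) = (204513/56)*(59300/658941601) = 3031905225/9225182414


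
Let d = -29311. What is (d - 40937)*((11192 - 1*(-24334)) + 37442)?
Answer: -5125856064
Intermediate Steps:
(d - 40937)*((11192 - 1*(-24334)) + 37442) = (-29311 - 40937)*((11192 - 1*(-24334)) + 37442) = -70248*((11192 + 24334) + 37442) = -70248*(35526 + 37442) = -70248*72968 = -5125856064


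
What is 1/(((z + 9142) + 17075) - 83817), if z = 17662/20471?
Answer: -20471/1179111938 ≈ -1.7361e-5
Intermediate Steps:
z = 17662/20471 (z = 17662*(1/20471) = 17662/20471 ≈ 0.86278)
1/(((z + 9142) + 17075) - 83817) = 1/(((17662/20471 + 9142) + 17075) - 83817) = 1/((187163544/20471 + 17075) - 83817) = 1/(536705869/20471 - 83817) = 1/(-1179111938/20471) = -20471/1179111938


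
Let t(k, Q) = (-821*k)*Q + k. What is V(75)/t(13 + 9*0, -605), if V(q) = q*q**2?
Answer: 421875/6457178 ≈ 0.065334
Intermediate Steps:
t(k, Q) = k - 821*Q*k (t(k, Q) = -821*Q*k + k = k - 821*Q*k)
V(q) = q**3
V(75)/t(13 + 9*0, -605) = 75**3/(((13 + 9*0)*(1 - 821*(-605)))) = 421875/(((13 + 0)*(1 + 496705))) = 421875/((13*496706)) = 421875/6457178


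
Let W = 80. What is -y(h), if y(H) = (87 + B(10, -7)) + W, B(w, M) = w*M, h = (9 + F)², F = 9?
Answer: -97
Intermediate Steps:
h = 324 (h = (9 + 9)² = 18² = 324)
B(w, M) = M*w
y(H) = 97 (y(H) = (87 - 7*10) + 80 = (87 - 70) + 80 = 17 + 80 = 97)
-y(h) = -1*97 = -97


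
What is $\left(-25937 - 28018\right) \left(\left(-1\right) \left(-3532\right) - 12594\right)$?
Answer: $488940210$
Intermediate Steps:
$\left(-25937 - 28018\right) \left(\left(-1\right) \left(-3532\right) - 12594\right) = - 53955 \left(3532 - 12594\right) = \left(-53955\right) \left(-9062\right) = 488940210$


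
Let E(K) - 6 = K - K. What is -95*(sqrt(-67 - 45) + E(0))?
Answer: -570 - 380*I*sqrt(7) ≈ -570.0 - 1005.4*I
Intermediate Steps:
E(K) = 6 (E(K) = 6 + (K - K) = 6 + 0 = 6)
-95*(sqrt(-67 - 45) + E(0)) = -95*(sqrt(-67 - 45) + 6) = -95*(sqrt(-112) + 6) = -95*(4*I*sqrt(7) + 6) = -95*(6 + 4*I*sqrt(7)) = -570 - 380*I*sqrt(7)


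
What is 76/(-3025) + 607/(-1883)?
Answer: -1979283/5696075 ≈ -0.34748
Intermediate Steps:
76/(-3025) + 607/(-1883) = 76*(-1/3025) + 607*(-1/1883) = -76/3025 - 607/1883 = -1979283/5696075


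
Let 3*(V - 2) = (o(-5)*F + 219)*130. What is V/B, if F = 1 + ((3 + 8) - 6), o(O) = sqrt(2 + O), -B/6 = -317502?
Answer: 791/158751 + 65*I*sqrt(3)/476253 ≈ 0.0049826 + 0.00023639*I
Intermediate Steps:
B = 1905012 (B = -6*(-317502) = 1905012)
F = 6 (F = 1 + (11 - 6) = 1 + 5 = 6)
V = 9492 + 260*I*sqrt(3) (V = 2 + ((sqrt(2 - 5)*6 + 219)*130)/3 = 2 + ((sqrt(-3)*6 + 219)*130)/3 = 2 + (((I*sqrt(3))*6 + 219)*130)/3 = 2 + ((6*I*sqrt(3) + 219)*130)/3 = 2 + ((219 + 6*I*sqrt(3))*130)/3 = 2 + (28470 + 780*I*sqrt(3))/3 = 2 + (9490 + 260*I*sqrt(3)) = 9492 + 260*I*sqrt(3) ≈ 9492.0 + 450.33*I)
V/B = (9492 + 260*I*sqrt(3))/1905012 = (9492 + 260*I*sqrt(3))*(1/1905012) = 791/158751 + 65*I*sqrt(3)/476253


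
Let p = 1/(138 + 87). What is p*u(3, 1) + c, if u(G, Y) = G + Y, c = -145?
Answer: -32621/225 ≈ -144.98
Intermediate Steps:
p = 1/225 ≈ 0.0044444
p*u(3, 1) + c = (3 + 1)/225 - 145 = (1/225)*4 - 145 = 4/225 - 145 = -32621/225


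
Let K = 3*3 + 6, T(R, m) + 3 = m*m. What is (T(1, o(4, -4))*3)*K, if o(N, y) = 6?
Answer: 1485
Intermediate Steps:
T(R, m) = -3 + m² (T(R, m) = -3 + m*m = -3 + m²)
K = 15 (K = 9 + 6 = 15)
(T(1, o(4, -4))*3)*K = ((-3 + 6²)*3)*15 = ((-3 + 36)*3)*15 = (33*3)*15 = 99*15 = 1485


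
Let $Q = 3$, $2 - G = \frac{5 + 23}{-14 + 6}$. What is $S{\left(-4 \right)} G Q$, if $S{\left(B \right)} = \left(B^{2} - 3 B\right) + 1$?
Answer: $\frac{957}{2} \approx 478.5$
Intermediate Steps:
$G = \frac{11}{2}$ ($G = 2 - \frac{5 + 23}{-14 + 6} = 2 - \frac{28}{-8} = 2 - 28 \left(- \frac{1}{8}\right) = 2 - - \frac{7}{2} = 2 + \frac{7}{2} = \frac{11}{2} \approx 5.5$)
$S{\left(B \right)} = 1 + B^{2} - 3 B$
$S{\left(-4 \right)} G Q = \left(1 + \left(-4\right)^{2} - -12\right) \frac{11}{2} \cdot 3 = \left(1 + 16 + 12\right) \frac{11}{2} \cdot 3 = 29 \cdot \frac{11}{2} \cdot 3 = \frac{319}{2} \cdot 3 = \frac{957}{2}$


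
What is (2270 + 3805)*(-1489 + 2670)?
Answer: 7174575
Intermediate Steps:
(2270 + 3805)*(-1489 + 2670) = 6075*1181 = 7174575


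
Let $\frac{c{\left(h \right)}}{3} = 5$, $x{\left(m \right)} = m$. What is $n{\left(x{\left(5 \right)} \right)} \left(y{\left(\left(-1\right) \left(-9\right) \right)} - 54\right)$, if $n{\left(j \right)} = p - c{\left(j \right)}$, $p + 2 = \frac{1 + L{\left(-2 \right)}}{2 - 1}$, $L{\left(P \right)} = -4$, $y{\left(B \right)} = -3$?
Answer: $1140$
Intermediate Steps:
$c{\left(h \right)} = 15$ ($c{\left(h \right)} = 3 \cdot 5 = 15$)
$p = -5$ ($p = -2 + \frac{1 - 4}{2 - 1} = -2 - \frac{3}{1} = -2 - 3 = -5$)
$n{\left(j \right)} = -20$ ($n{\left(j \right)} = -5 - 15 = -20$)
$n{\left(x{\left(5 \right)} \right)} \left(y{\left(\left(-1\right) \left(-9\right) \right)} - 54\right) = - 20 \left(-3 - 54\right) = \left(-20\right) \left(-57\right) = 1140$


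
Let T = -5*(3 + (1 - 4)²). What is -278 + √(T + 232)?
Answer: -278 + 2*√43 ≈ -264.89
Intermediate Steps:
T = -60 (T = -5*(3 + (-3)²) = -5*(3 + 9) = -5*12 = -60)
-278 + √(T + 232) = -278 + √(-60 + 232) = -278 + √172 = -278 + 2*√43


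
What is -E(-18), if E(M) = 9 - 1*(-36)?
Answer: -45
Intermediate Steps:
E(M) = 45 (E(M) = 9 + 36 = 45)
-E(-18) = -1*45 = -45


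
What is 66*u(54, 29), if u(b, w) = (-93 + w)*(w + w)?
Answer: -244992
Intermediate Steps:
u(b, w) = 2*w*(-93 + w) (u(b, w) = (-93 + w)*(2*w) = 2*w*(-93 + w))
66*u(54, 29) = 66*(2*29*(-93 + 29)) = 66*(2*29*(-64)) = 66*(-3712) = -244992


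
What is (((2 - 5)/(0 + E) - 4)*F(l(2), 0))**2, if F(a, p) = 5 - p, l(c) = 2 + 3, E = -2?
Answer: 625/4 ≈ 156.25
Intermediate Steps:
l(c) = 5
(((2 - 5)/(0 + E) - 4)*F(l(2), 0))**2 = (((2 - 5)/(0 - 2) - 4)*(5 - 1*0))**2 = ((-3/(-2) - 4)*(5 + 0))**2 = ((-3*(-1/2) - 4)*5)**2 = ((3/2 - 4)*5)**2 = (-5/2*5)**2 = (-25/2)**2 = 625/4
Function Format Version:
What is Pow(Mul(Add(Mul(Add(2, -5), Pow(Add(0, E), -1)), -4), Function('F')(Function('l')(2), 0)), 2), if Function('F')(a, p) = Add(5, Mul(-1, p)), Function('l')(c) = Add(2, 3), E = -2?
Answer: Rational(625, 4) ≈ 156.25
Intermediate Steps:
Function('l')(c) = 5
Pow(Mul(Add(Mul(Add(2, -5), Pow(Add(0, E), -1)), -4), Function('F')(Function('l')(2), 0)), 2) = Pow(Mul(Add(Mul(Add(2, -5), Pow(Add(0, -2), -1)), -4), Add(5, Mul(-1, 0))), 2) = Pow(Mul(Add(Mul(-3, Pow(-2, -1)), -4), Add(5, 0)), 2) = Pow(Mul(Add(Mul(-3, Rational(-1, 2)), -4), 5), 2) = Pow(Mul(Add(Rational(3, 2), -4), 5), 2) = Pow(Mul(Rational(-5, 2), 5), 2) = Pow(Rational(-25, 2), 2) = Rational(625, 4)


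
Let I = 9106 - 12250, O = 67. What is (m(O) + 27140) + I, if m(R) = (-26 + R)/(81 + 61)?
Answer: 3407473/142 ≈ 23996.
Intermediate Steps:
m(R) = -13/71 + R/142 (m(R) = (-26 + R)/142 = (-26 + R)*(1/142) = -13/71 + R/142)
I = -3144
(m(O) + 27140) + I = ((-13/71 + (1/142)*67) + 27140) - 3144 = ((-13/71 + 67/142) + 27140) - 3144 = (41/142 + 27140) - 3144 = 3853921/142 - 3144 = 3407473/142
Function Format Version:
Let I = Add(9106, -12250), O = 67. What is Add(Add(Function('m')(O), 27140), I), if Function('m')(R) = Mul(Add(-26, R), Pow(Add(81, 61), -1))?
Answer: Rational(3407473, 142) ≈ 23996.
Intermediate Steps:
Function('m')(R) = Add(Rational(-13, 71), Mul(Rational(1, 142), R)) (Function('m')(R) = Mul(Add(-26, R), Pow(142, -1)) = Mul(Add(-26, R), Rational(1, 142)) = Add(Rational(-13, 71), Mul(Rational(1, 142), R)))
I = -3144
Add(Add(Function('m')(O), 27140), I) = Add(Add(Add(Rational(-13, 71), Mul(Rational(1, 142), 67)), 27140), -3144) = Add(Add(Add(Rational(-13, 71), Rational(67, 142)), 27140), -3144) = Add(Add(Rational(41, 142), 27140), -3144) = Add(Rational(3853921, 142), -3144) = Rational(3407473, 142)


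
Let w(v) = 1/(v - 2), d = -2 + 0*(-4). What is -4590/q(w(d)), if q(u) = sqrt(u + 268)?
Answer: -180*sqrt(119)/7 ≈ -280.51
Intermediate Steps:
d = -2 (d = -2 + 0 = -2)
w(v) = 1/(-2 + v)
q(u) = sqrt(268 + u)
-4590/q(w(d)) = -4590/sqrt(268 + 1/(-2 - 2)) = -4590/sqrt(268 + 1/(-4)) = -4590/sqrt(268 - 1/4) = -4590*2*sqrt(119)/357 = -180*sqrt(119)/7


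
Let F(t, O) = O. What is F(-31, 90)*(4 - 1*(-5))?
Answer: 810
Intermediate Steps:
F(-31, 90)*(4 - 1*(-5)) = 90*(4 - 1*(-5)) = 90*(4 + 5) = 90*9 = 810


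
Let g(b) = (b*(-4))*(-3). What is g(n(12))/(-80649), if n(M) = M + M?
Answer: -32/8961 ≈ -0.0035710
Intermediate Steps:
n(M) = 2*M
g(b) = 12*b (g(b) = -4*b*(-3) = 12*b)
g(n(12))/(-80649) = (12*(2*12))/(-80649) = (12*24)*(-1/80649) = 288*(-1/80649) = -32/8961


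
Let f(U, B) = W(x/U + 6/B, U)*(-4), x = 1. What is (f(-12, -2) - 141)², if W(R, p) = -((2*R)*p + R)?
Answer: 183184/9 ≈ 20354.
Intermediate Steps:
W(R, p) = -R - 2*R*p (W(R, p) = -(2*R*p + R) = -(R + 2*R*p) = -R - 2*R*p)
f(U, B) = 4*(1 + 2*U)*(1/U + 6/B) (f(U, B) = -(1/U + 6/B)*(1 + 2*U)*(-4) = -(1 + 2*U)*(1/U + 6/B)*(-4) = 4*(1 + 2*U)*(1/U + 6/B))
(f(-12, -2) - 141)² = ((8 + 4/(-12) + 24/(-2) + 48*(-12)/(-2)) - 141)² = ((8 + 4*(-1/12) + 24*(-½) + 48*(-12)*(-½)) - 141)² = ((8 - ⅓ - 12 + 288) - 141)² = (851/3 - 141)² = (428/3)² = 183184/9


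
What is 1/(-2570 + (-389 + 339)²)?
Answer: -1/70 ≈ -0.014286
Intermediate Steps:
1/(-2570 + (-389 + 339)²) = 1/(-2570 + (-50)²) = 1/(-2570 + 2500) = 1/(-70) = -1/70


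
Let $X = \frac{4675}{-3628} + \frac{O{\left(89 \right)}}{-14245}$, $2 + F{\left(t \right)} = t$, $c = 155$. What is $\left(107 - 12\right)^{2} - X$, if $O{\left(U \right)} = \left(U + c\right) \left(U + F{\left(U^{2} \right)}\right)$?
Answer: $\frac{6150328503}{671180} \approx 9163.5$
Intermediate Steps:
$F{\left(t \right)} = -2 + t$
$O{\left(U \right)} = \left(155 + U\right) \left(-2 + U + U^{2}\right)$ ($O{\left(U \right)} = \left(U + 155\right) \left(U + \left(-2 + U^{2}\right)\right) = \left(155 + U\right) \left(-2 + U + U^{2}\right)$)
$X = - \frac{92929003}{671180}$ ($X = \frac{4675}{-3628} + \frac{-310 + 89^{3} + 153 \cdot 89 + 156 \cdot 89^{2}}{-14245} = 4675 \left(- \frac{1}{3628}\right) + \left(-310 + 704969 + 13617 + 156 \cdot 7921\right) \left(- \frac{1}{14245}\right) = - \frac{4675}{3628} + \left(-310 + 704969 + 13617 + 1235676\right) \left(- \frac{1}{14245}\right) = - \frac{4675}{3628} + 1953952 \left(- \frac{1}{14245}\right) = - \frac{4675}{3628} - \frac{25376}{185} = - \frac{92929003}{671180} \approx -138.46$)
$\left(107 - 12\right)^{2} - X = \left(107 - 12\right)^{2} - - \frac{92929003}{671180} = 95^{2} + \frac{92929003}{671180} = 9025 + \frac{92929003}{671180} = \frac{6150328503}{671180}$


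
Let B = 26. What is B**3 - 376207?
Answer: -358631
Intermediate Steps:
B**3 - 376207 = 26**3 - 376207 = 17576 - 376207 = -358631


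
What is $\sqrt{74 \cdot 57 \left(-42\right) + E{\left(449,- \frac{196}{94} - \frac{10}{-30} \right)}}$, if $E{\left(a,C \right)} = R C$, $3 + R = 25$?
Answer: $\frac{i \sqrt{3522804630}}{141} \approx 420.94 i$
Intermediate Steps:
$R = 22$ ($R = -3 + 25 = 22$)
$E{\left(a,C \right)} = 22 C$
$\sqrt{74 \cdot 57 \left(-42\right) + E{\left(449,- \frac{196}{94} - \frac{10}{-30} \right)}} = \sqrt{74 \cdot 57 \left(-42\right) + 22 \left(- \frac{196}{94} - \frac{10}{-30}\right)} = \sqrt{4218 \left(-42\right) + 22 \left(\left(-196\right) \frac{1}{94} - - \frac{1}{3}\right)} = \sqrt{-177156 + 22 \left(- \frac{98}{47} + \frac{1}{3}\right)} = \sqrt{-177156 + 22 \left(- \frac{247}{141}\right)} = \sqrt{-177156 - \frac{5434}{141}} = \sqrt{- \frac{24984430}{141}} = \frac{i \sqrt{3522804630}}{141}$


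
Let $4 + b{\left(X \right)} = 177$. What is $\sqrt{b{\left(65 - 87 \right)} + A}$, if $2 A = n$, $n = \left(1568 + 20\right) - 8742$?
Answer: $2 i \sqrt{851} \approx 58.344 i$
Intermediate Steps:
$b{\left(X \right)} = 173$ ($b{\left(X \right)} = -4 + 177 = 173$)
$n = -7154$ ($n = 1588 - 8742 = -7154$)
$A = -3577$ ($A = \frac{1}{2} \left(-7154\right) = -3577$)
$\sqrt{b{\left(65 - 87 \right)} + A} = \sqrt{173 - 3577} = \sqrt{-3404} = 2 i \sqrt{851}$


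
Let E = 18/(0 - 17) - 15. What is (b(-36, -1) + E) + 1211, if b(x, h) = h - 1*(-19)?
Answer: 20620/17 ≈ 1212.9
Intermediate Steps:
b(x, h) = 19 + h (b(x, h) = h + 19 = 19 + h)
E = -273/17 (E = 18/(-17) - 15 = 18*(-1/17) - 15 = -18/17 - 15 = -273/17 ≈ -16.059)
(b(-36, -1) + E) + 1211 = ((19 - 1) - 273/17) + 1211 = (18 - 273/17) + 1211 = 33/17 + 1211 = 20620/17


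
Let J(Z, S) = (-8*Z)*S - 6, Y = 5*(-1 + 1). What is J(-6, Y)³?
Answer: -216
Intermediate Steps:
Y = 0 (Y = 5*0 = 0)
J(Z, S) = -6 - 8*S*Z (J(Z, S) = -8*S*Z - 6 = -6 - 8*S*Z)
J(-6, Y)³ = (-6 - 8*0*(-6))³ = (-6 + 0)³ = (-6)³ = -216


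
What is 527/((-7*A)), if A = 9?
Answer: -527/63 ≈ -8.3651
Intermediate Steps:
527/((-7*A)) = 527/((-7*9)) = 527/(-63) = 527*(-1/63) = -527/63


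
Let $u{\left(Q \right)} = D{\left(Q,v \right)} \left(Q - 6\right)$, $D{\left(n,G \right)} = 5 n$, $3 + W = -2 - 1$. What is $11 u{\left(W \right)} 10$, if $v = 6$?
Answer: $39600$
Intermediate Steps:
$W = -6$ ($W = -3 - 3 = -6$)
$u{\left(Q \right)} = 5 Q \left(-6 + Q\right)$ ($u{\left(Q \right)} = 5 Q \left(Q - 6\right) = 5 Q \left(-6 + Q\right)$)
$11 u{\left(W \right)} 10 = 11 \cdot 5 \left(-6\right) \left(-6 - 6\right) 10 = 11 \cdot 5 \left(-6\right) \left(-12\right) 10 = 11 \cdot 360 \cdot 10 = 3960 \cdot 10 = 39600$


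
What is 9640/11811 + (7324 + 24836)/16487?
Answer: 538776440/194727957 ≈ 2.7668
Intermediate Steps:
9640/11811 + (7324 + 24836)/16487 = 9640*(1/11811) + 32160*(1/16487) = 9640/11811 + 32160/16487 = 538776440/194727957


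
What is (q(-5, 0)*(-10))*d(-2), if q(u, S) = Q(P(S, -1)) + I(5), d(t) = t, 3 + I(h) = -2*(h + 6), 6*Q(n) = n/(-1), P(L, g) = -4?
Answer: -1460/3 ≈ -486.67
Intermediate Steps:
Q(n) = -n/6 (Q(n) = (n/(-1))/6 = (n*(-1))/6 = (-n)/6 = -n/6)
I(h) = -15 - 2*h (I(h) = -3 - 2*(h + 6) = -3 - 2*(6 + h) = -3 + (-12 - 2*h) = -15 - 2*h)
q(u, S) = -73/3 (q(u, S) = -⅙*(-4) + (-15 - 2*5) = ⅔ + (-15 - 10) = ⅔ - 25 = -73/3)
(q(-5, 0)*(-10))*d(-2) = -73/3*(-10)*(-2) = (730/3)*(-2) = -1460/3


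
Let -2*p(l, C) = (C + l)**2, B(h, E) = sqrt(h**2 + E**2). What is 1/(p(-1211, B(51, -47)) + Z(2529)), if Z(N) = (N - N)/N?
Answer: -2942662/2136599047521 - 4844*sqrt(4810)/2136599047521 ≈ -1.5345e-6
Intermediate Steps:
Z(N) = 0 (Z(N) = 0/N = 0)
B(h, E) = sqrt(E**2 + h**2)
p(l, C) = -(C + l)**2/2
1/(p(-1211, B(51, -47)) + Z(2529)) = 1/(-(sqrt((-47)**2 + 51**2) - 1211)**2/2 + 0) = 1/(-(sqrt(2209 + 2601) - 1211)**2/2 + 0) = 1/(-(sqrt(4810) - 1211)**2/2 + 0) = 1/(-(-1211 + sqrt(4810))**2/2 + 0) = 1/(-(-1211 + sqrt(4810))**2/2) = -2/(-1211 + sqrt(4810))**2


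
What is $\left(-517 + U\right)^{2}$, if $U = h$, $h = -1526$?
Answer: $4173849$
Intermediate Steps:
$U = -1526$
$\left(-517 + U\right)^{2} = \left(-517 - 1526\right)^{2} = \left(-2043\right)^{2} = 4173849$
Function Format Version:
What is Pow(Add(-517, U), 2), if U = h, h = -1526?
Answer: 4173849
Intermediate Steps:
U = -1526
Pow(Add(-517, U), 2) = Pow(Add(-517, -1526), 2) = Pow(-2043, 2) = 4173849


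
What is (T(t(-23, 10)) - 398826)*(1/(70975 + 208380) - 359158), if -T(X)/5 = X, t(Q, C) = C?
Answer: 40020259412207964/279355 ≈ 1.4326e+11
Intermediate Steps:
T(X) = -5*X
(T(t(-23, 10)) - 398826)*(1/(70975 + 208380) - 359158) = (-5*10 - 398826)*(1/(70975 + 208380) - 359158) = (-50 - 398826)*(1/279355 - 359158) = -398876*(1/279355 - 359158) = -398876*(-100332583089/279355) = 40020259412207964/279355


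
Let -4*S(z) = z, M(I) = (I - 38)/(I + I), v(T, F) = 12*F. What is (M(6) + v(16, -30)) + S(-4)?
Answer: -1085/3 ≈ -361.67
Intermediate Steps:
M(I) = (-38 + I)/(2*I) (M(I) = (-38 + I)/((2*I)) = (-38 + I)*(1/(2*I)) = (-38 + I)/(2*I))
S(z) = -z/4
(M(6) + v(16, -30)) + S(-4) = ((1/2)*(-38 + 6)/6 + 12*(-30)) - 1/4*(-4) = ((1/2)*(1/6)*(-32) - 360) + 1 = (-8/3 - 360) + 1 = -1088/3 + 1 = -1085/3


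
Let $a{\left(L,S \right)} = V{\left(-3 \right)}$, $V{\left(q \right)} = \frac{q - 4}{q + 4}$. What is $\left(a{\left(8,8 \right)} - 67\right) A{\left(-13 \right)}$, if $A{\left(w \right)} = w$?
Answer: $962$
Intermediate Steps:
$V{\left(q \right)} = \frac{-4 + q}{4 + q}$
$a{\left(L,S \right)} = -7$ ($a{\left(L,S \right)} = \frac{-4 - 3}{4 - 3} = 1^{-1} \left(-7\right) = 1 \left(-7\right) = -7$)
$\left(a{\left(8,8 \right)} - 67\right) A{\left(-13 \right)} = \left(-7 - 67\right) \left(-13\right) = \left(-74\right) \left(-13\right) = 962$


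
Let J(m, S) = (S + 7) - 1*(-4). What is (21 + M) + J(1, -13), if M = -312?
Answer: -293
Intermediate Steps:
J(m, S) = 11 + S (J(m, S) = (7 + S) + 4 = 11 + S)
(21 + M) + J(1, -13) = (21 - 312) + (11 - 13) = -291 - 2 = -293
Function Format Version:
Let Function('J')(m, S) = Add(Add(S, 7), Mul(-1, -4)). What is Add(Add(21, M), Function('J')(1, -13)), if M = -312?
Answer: -293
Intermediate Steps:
Function('J')(m, S) = Add(11, S) (Function('J')(m, S) = Add(Add(7, S), 4) = Add(11, S))
Add(Add(21, M), Function('J')(1, -13)) = Add(Add(21, -312), Add(11, -13)) = Add(-291, -2) = -293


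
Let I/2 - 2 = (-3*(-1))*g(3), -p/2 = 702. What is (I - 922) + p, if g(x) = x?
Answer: -2304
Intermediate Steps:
p = -1404 (p = -2*702 = -1404)
I = 22 (I = 4 + 2*(-3*(-1)*3) = 4 + 2*(3*3) = 4 + 2*9 = 4 + 18 = 22)
(I - 922) + p = (22 - 922) - 1404 = -900 - 1404 = -2304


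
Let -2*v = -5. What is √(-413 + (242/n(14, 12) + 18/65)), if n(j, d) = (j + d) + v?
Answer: I*√5548900695/3705 ≈ 20.106*I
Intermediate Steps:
v = 5/2 (v = -½*(-5) = 5/2 ≈ 2.5000)
n(j, d) = 5/2 + d + j (n(j, d) = (j + d) + 5/2 = (d + j) + 5/2 = 5/2 + d + j)
√(-413 + (242/n(14, 12) + 18/65)) = √(-413 + (242/(5/2 + 12 + 14) + 18/65)) = √(-413 + (242/(57/2) + 18*(1/65))) = √(-413 + (242*(2/57) + 18/65)) = √(-413 + (484/57 + 18/65)) = √(-413 + 32486/3705) = √(-1497679/3705) = I*√5548900695/3705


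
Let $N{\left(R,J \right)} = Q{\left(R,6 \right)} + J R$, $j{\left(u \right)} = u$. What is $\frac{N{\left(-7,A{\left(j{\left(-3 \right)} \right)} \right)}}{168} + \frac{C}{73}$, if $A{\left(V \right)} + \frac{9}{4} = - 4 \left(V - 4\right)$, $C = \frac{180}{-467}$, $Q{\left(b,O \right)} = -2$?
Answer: $- \frac{8324433}{7636384} \approx -1.0901$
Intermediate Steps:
$C = - \frac{180}{467}$ ($C = 180 \left(- \frac{1}{467}\right) = - \frac{180}{467} \approx -0.38544$)
$A{\left(V \right)} = \frac{55}{4} - 4 V$ ($A{\left(V \right)} = - \frac{9}{4} - 4 \left(V - 4\right) = - \frac{9}{4} - 4 \left(-4 + V\right) = - \frac{9}{4} - \left(-16 + 4 V\right) = \frac{55}{4} - 4 V$)
$N{\left(R,J \right)} = -2 + J R$
$\frac{N{\left(-7,A{\left(j{\left(-3 \right)} \right)} \right)}}{168} + \frac{C}{73} = \frac{-2 + \left(\frac{55}{4} - -12\right) \left(-7\right)}{168} - \frac{180}{467 \cdot 73} = \left(-2 + \left(\frac{55}{4} + 12\right) \left(-7\right)\right) \frac{1}{168} - \frac{180}{34091} = \left(-2 + \frac{103}{4} \left(-7\right)\right) \frac{1}{168} - \frac{180}{34091} = \left(-2 - \frac{721}{4}\right) \frac{1}{168} - \frac{180}{34091} = \left(- \frac{729}{4}\right) \frac{1}{168} - \frac{180}{34091} = - \frac{243}{224} - \frac{180}{34091} = - \frac{8324433}{7636384}$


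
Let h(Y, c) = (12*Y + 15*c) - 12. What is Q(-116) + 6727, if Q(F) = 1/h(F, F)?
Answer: 21149687/3144 ≈ 6727.0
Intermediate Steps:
h(Y, c) = -12 + 12*Y + 15*c
Q(F) = 1/(-12 + 27*F) (Q(F) = 1/(-12 + 12*F + 15*F) = 1/(-12 + 27*F))
Q(-116) + 6727 = 1/(3*(-4 + 9*(-116))) + 6727 = 1/(3*(-4 - 1044)) + 6727 = (1/3)/(-1048) + 6727 = (1/3)*(-1/1048) + 6727 = -1/3144 + 6727 = 21149687/3144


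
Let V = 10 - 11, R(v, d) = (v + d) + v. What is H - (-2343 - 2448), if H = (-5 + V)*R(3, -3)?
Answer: 4773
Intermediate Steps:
R(v, d) = d + 2*v (R(v, d) = (d + v) + v = d + 2*v)
V = -1
H = -18 (H = (-5 - 1)*(-3 + 2*3) = -6*(-3 + 6) = -6*3 = -18)
H - (-2343 - 2448) = -18 - (-2343 - 2448) = -18 - 1*(-4791) = -18 + 4791 = 4773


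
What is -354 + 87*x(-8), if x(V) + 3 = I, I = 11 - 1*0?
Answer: 342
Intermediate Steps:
I = 11 (I = 11 + 0 = 11)
x(V) = 8 (x(V) = -3 + 11 = 8)
-354 + 87*x(-8) = -354 + 87*8 = -354 + 696 = 342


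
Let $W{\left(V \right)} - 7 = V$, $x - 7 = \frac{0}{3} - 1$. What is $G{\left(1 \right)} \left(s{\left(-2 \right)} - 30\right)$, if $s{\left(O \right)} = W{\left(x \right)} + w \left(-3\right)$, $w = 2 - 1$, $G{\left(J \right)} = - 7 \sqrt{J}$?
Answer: $140$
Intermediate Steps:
$x = 6$ ($x = 7 - \left(1 + \frac{0}{3}\right) = 7 + \left(0 \cdot \frac{1}{3} - 1\right) = 7 + \left(0 - 1\right) = 7 - 1 = 6$)
$W{\left(V \right)} = 7 + V$
$w = 1$ ($w = 2 - 1 = 1$)
$s{\left(O \right)} = 10$ ($s{\left(O \right)} = \left(7 + 6\right) + 1 \left(-3\right) = 13 - 3 = 10$)
$G{\left(1 \right)} \left(s{\left(-2 \right)} - 30\right) = - 7 \sqrt{1} \left(10 - 30\right) = \left(-7\right) 1 \left(-20\right) = \left(-7\right) \left(-20\right) = 140$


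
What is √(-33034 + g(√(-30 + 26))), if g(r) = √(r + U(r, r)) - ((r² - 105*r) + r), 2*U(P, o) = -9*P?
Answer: √(-33030 + 208*I + √7*√(-I)) ≈ 0.5671 + 181.74*I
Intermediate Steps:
U(P, o) = -9*P/2 (U(P, o) = (-9*P)/2 = -9*P/2)
g(r) = -r² + 104*r + √14*√(-r)/2 (g(r) = √(r - 9*r/2) - ((r² - 105*r) + r) = √(-7*r/2) - (r² - 104*r) = √14*√(-r)/2 + (-r² + 104*r) = -r² + 104*r + √14*√(-r)/2)
√(-33034 + g(√(-30 + 26))) = √(-33034 + (-(√(-30 + 26))² + 104*√(-30 + 26) + √14*√(-√(-30 + 26))/2)) = √(-33034 + (-(√(-4))² + 104*√(-4) + √14*√(-√(-4))/2)) = √(-33034 + (-(2*I)² + 104*(2*I) + √14*√(-2*I)/2)) = √(-33034 + (-1*(-4) + 208*I + √14*√(-2*I)/2)) = √(-33034 + (4 + 208*I + √14*(1 - I)/2)) = √(-33030 + 208*I + √14*(1 - I)/2)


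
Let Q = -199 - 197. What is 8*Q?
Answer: -3168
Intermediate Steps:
Q = -396
8*Q = 8*(-396) = -3168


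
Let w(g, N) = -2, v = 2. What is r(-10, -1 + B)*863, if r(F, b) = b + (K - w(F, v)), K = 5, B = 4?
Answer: 8630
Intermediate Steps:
r(F, b) = 7 + b (r(F, b) = b + (5 - 1*(-2)) = b + (5 + 2) = b + 7 = 7 + b)
r(-10, -1 + B)*863 = (7 + (-1 + 4))*863 = (7 + 3)*863 = 10*863 = 8630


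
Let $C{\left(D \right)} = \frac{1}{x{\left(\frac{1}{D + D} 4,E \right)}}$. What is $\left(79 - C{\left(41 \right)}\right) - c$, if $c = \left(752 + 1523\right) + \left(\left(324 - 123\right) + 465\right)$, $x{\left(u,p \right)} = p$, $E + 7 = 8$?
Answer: $-2863$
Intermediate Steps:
$E = 1$ ($E = -7 + 8 = 1$)
$C{\left(D \right)} = 1$ ($C{\left(D \right)} = 1^{-1} = 1$)
$c = 2941$ ($c = 2275 + \left(201 + 465\right) = 2275 + 666 = 2941$)
$\left(79 - C{\left(41 \right)}\right) - c = \left(79 - 1\right) - 2941 = 78 - 2941 = -2863$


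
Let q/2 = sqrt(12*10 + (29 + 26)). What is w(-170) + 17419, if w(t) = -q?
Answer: 17419 - 10*sqrt(7) ≈ 17393.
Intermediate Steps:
q = 10*sqrt(7) (q = 2*sqrt(12*10 + (29 + 26)) = 2*sqrt(120 + 55) = 2*sqrt(175) = 2*(5*sqrt(7)) = 10*sqrt(7) ≈ 26.458)
w(t) = -10*sqrt(7)
w(-170) + 17419 = -10*sqrt(7) + 17419 = 17419 - 10*sqrt(7)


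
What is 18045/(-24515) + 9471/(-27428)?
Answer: -145423965/134479484 ≈ -1.0814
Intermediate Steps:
18045/(-24515) + 9471/(-27428) = 18045*(-1/24515) + 9471*(-1/27428) = -3609/4903 - 9471/27428 = -145423965/134479484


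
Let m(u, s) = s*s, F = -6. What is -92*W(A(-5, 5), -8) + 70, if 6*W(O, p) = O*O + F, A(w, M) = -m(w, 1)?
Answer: 440/3 ≈ 146.67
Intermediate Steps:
m(u, s) = s**2
A(w, M) = -1 (A(w, M) = -1*1**2 = -1*1 = -1)
W(O, p) = -1 + O**2/6 (W(O, p) = (O*O - 6)/6 = (O**2 - 6)/6 = (-6 + O**2)/6 = -1 + O**2/6)
-92*W(A(-5, 5), -8) + 70 = -92*(-1 + (1/6)*(-1)**2) + 70 = -92*(-1 + (1/6)*1) + 70 = -92*(-1 + 1/6) + 70 = -92*(-5/6) + 70 = 230/3 + 70 = 440/3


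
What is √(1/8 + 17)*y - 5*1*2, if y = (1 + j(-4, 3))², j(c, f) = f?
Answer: -10 + 4*√274 ≈ 56.212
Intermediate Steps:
y = 16 (y = (1 + 3)² = 4² = 16)
√(1/8 + 17)*y - 5*1*2 = √(1/8 + 17)*16 - 5*1*2 = √(⅛ + 17)*16 - 5*2 = √(137/8)*16 - 10 = (√274/4)*16 - 10 = 4*√274 - 10 = -10 + 4*√274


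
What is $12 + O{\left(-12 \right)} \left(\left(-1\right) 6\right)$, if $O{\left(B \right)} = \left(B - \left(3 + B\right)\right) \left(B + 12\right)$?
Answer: $12$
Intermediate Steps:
$O{\left(B \right)} = -36 - 3 B$ ($O{\left(B \right)} = - 3 \left(12 + B\right) = -36 - 3 B$)
$12 + O{\left(-12 \right)} \left(\left(-1\right) 6\right) = 12 + \left(-36 - -36\right) \left(\left(-1\right) 6\right) = 12 + \left(-36 + 36\right) \left(-6\right) = 12 + 0 \left(-6\right) = 12 + 0 = 12$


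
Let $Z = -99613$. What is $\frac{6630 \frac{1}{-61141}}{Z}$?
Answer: $\frac{6630}{6090438433} \approx 1.0886 \cdot 10^{-6}$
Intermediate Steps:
$\frac{6630 \frac{1}{-61141}}{Z} = \frac{6630 \frac{1}{-61141}}{-99613} = 6630 \left(- \frac{1}{61141}\right) \left(- \frac{1}{99613}\right) = \left(- \frac{6630}{61141}\right) \left(- \frac{1}{99613}\right) = \frac{6630}{6090438433}$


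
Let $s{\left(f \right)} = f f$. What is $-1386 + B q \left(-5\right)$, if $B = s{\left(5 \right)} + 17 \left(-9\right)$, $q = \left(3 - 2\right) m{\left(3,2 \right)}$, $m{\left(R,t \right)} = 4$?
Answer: $1174$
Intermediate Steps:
$s{\left(f \right)} = f^{2}$
$q = 4$ ($q = \left(3 - 2\right) 4 = 1 \cdot 4 = 4$)
$B = -128$ ($B = 5^{2} + 17 \left(-9\right) = 25 - 153 = -128$)
$-1386 + B q \left(-5\right) = -1386 - 128 \cdot 4 \left(-5\right) = -1386 - -2560 = -1386 + 2560 = 1174$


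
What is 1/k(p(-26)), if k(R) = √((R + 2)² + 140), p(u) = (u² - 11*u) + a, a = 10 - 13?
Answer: √102629/307887 ≈ 0.0010405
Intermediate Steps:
a = -3
p(u) = -3 + u² - 11*u (p(u) = (u² - 11*u) - 3 = -3 + u² - 11*u)
k(R) = √(140 + (2 + R)²) (k(R) = √((2 + R)² + 140) = √(140 + (2 + R)²))
1/k(p(-26)) = 1/(√(140 + (2 + (-3 + (-26)² - 11*(-26)))²)) = 1/(√(140 + (2 + (-3 + 676 + 286))²)) = 1/(√(140 + (2 + 959)²)) = 1/(√(140 + 961²)) = 1/(√(140 + 923521)) = 1/(√923661) = 1/(3*√102629) = √102629/307887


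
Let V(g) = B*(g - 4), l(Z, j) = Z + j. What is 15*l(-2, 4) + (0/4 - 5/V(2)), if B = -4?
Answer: 235/8 ≈ 29.375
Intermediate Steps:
V(g) = 16 - 4*g (V(g) = -4*(g - 4) = -4*(-4 + g) = 16 - 4*g)
15*l(-2, 4) + (0/4 - 5/V(2)) = 15*(-2 + 4) + (0/4 - 5/(16 - 4*2)) = 15*2 + (0*(¼) - 5/(16 - 8)) = 30 + (0 - 5/8) = 30 - 5/8 = 235/8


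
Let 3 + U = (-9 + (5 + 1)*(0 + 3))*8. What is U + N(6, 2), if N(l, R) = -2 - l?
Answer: 61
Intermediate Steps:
U = 69 (U = -3 + (-9 + (5 + 1)*(0 + 3))*8 = -3 + (-9 + 6*3)*8 = -3 + (-9 + 18)*8 = -3 + 9*8 = -3 + 72 = 69)
U + N(6, 2) = 69 + (-2 - 1*6) = 69 + (-2 - 6) = 69 - 8 = 61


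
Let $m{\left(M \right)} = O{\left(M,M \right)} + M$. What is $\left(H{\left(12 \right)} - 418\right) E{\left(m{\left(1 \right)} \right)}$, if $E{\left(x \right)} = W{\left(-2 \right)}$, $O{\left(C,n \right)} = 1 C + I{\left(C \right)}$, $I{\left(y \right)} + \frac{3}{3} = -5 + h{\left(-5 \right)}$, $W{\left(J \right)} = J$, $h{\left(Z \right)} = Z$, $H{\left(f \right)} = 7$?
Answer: $822$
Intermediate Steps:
$I{\left(y \right)} = -11$ ($I{\left(y \right)} = -1 - 10 = -11$)
$O{\left(C,n \right)} = -11 + C$ ($O{\left(C,n \right)} = 1 C - 11 = C - 11 = -11 + C$)
$m{\left(M \right)} = -11 + 2 M$ ($m{\left(M \right)} = \left(-11 + M\right) + M = -11 + 2 M$)
$E{\left(x \right)} = -2$
$\left(H{\left(12 \right)} - 418\right) E{\left(m{\left(1 \right)} \right)} = \left(7 - 418\right) \left(-2\right) = \left(-411\right) \left(-2\right) = 822$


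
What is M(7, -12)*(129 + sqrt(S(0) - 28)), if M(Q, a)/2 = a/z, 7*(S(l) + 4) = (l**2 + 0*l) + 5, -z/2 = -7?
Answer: -1548/7 - 12*I*sqrt(1533)/49 ≈ -221.14 - 9.5886*I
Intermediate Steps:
z = 14 (z = -2*(-7) = 14)
S(l) = -23/7 + l**2/7 (S(l) = -4 + ((l**2 + 0*l) + 5)/7 = -4 + ((l**2 + 0) + 5)/7 = -4 + (l**2 + 5)/7 = -4 + (5 + l**2)/7 = -4 + (5/7 + l**2/7) = -23/7 + l**2/7)
M(Q, a) = a/7 (M(Q, a) = 2*(a/14) = a/7)
M(7, -12)*(129 + sqrt(S(0) - 28)) = ((1/7)*(-12))*(129 + sqrt((-23/7 + (1/7)*0**2) - 28)) = -12*(129 + sqrt((-23/7 + (1/7)*0) - 28))/7 = -12*(129 + sqrt((-23/7 + 0) - 28))/7 = -12*(129 + sqrt(-23/7 - 28))/7 = -12*(129 + sqrt(-219/7))/7 = -12*(129 + I*sqrt(1533)/7)/7 = -1548/7 - 12*I*sqrt(1533)/49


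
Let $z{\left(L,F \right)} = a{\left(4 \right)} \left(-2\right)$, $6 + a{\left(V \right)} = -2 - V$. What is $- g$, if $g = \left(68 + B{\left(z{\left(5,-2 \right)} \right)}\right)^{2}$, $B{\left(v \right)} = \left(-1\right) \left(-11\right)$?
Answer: $-6241$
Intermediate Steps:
$a{\left(V \right)} = -8 - V$ ($a{\left(V \right)} = -6 - \left(2 + V\right) = -8 - V$)
$z{\left(L,F \right)} = 24$ ($z{\left(L,F \right)} = \left(-8 - 4\right) \left(-2\right) = \left(-12\right) \left(-2\right) = 24$)
$B{\left(v \right)} = 11$
$g = 6241$ ($g = \left(68 + 11\right)^{2} = 79^{2} = 6241$)
$- g = \left(-1\right) 6241 = -6241$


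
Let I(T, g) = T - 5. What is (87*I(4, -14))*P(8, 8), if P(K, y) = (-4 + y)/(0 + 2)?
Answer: -174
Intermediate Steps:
I(T, g) = -5 + T
P(K, y) = -2 + y/2 (P(K, y) = (-4 + y)/2 = (-4 + y)*(½) = -2 + y/2)
(87*I(4, -14))*P(8, 8) = (87*(-5 + 4))*(-2 + (½)*8) = (87*(-1))*(-2 + 4) = -87*2 = -174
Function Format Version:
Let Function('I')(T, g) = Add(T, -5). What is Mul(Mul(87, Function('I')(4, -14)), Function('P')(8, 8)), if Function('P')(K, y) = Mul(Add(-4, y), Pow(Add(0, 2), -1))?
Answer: -174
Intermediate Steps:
Function('I')(T, g) = Add(-5, T)
Function('P')(K, y) = Add(-2, Mul(Rational(1, 2), y)) (Function('P')(K, y) = Mul(Add(-4, y), Pow(2, -1)) = Mul(Add(-4, y), Rational(1, 2)) = Add(-2, Mul(Rational(1, 2), y)))
Mul(Mul(87, Function('I')(4, -14)), Function('P')(8, 8)) = Mul(Mul(87, Add(-5, 4)), Add(-2, Mul(Rational(1, 2), 8))) = Mul(Mul(87, -1), Add(-2, 4)) = Mul(-87, 2) = -174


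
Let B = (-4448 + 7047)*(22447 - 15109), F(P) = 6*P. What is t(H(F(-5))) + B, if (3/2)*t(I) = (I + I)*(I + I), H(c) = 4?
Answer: 57214514/3 ≈ 1.9071e+7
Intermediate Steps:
t(I) = 8*I²/3 (t(I) = 2*((I + I)*(I + I))/3 = 2*((2*I)*(2*I))/3 = 2*(4*I²)/3 = 8*I²/3)
B = 19071462 (B = 2599*7338 = 19071462)
t(H(F(-5))) + B = (8/3)*4² + 19071462 = (8/3)*16 + 19071462 = 128/3 + 19071462 = 57214514/3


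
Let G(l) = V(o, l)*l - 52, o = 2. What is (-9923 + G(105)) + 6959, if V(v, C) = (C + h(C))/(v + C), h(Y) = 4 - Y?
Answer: -322292/107 ≈ -3012.1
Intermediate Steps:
V(v, C) = 4/(C + v) (V(v, C) = (C + (4 - C))/(v + C) = 4/(C + v))
G(l) = -52 + 4*l/(2 + l) (G(l) = (4/(l + 2))*l - 52 = (4/(2 + l))*l - 52 = 4*l/(2 + l) - 52 = -52 + 4*l/(2 + l))
(-9923 + G(105)) + 6959 = (-9923 + 8*(-13 - 6*105)/(2 + 105)) + 6959 = (-9923 + 8*(-13 - 630)/107) + 6959 = (-9923 + 8*(1/107)*(-643)) + 6959 = (-9923 - 5144/107) + 6959 = -1066905/107 + 6959 = -322292/107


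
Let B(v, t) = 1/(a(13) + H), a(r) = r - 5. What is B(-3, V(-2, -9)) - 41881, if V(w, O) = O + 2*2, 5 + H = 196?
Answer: -8334318/199 ≈ -41881.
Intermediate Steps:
H = 191 (H = -5 + 196 = 191)
a(r) = -5 + r
V(w, O) = 4 + O (V(w, O) = O + 4 = 4 + O)
B(v, t) = 1/199 (B(v, t) = 1/((-5 + 13) + 191) = 1/(8 + 191) = 1/199)
B(-3, V(-2, -9)) - 41881 = 1/199 - 41881 = -8334318/199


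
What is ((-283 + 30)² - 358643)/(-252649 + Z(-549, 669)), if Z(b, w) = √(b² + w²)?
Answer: 74438985466/63830768239 + 883902*√83218/63830768239 ≈ 1.1702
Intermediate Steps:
((-283 + 30)² - 358643)/(-252649 + Z(-549, 669)) = ((-283 + 30)² - 358643)/(-252649 + √((-549)² + 669²)) = ((-253)² - 358643)/(-252649 + √(301401 + 447561)) = (64009 - 358643)/(-252649 + √748962) = -294634/(-252649 + 3*√83218)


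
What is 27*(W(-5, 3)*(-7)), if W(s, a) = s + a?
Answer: 378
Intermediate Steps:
W(s, a) = a + s
27*(W(-5, 3)*(-7)) = 27*((3 - 5)*(-7)) = 27*(-2*(-7)) = 27*14 = 378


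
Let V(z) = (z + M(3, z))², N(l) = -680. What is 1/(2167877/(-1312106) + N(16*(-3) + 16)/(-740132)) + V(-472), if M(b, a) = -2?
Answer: 90073652318793098/400905726921 ≈ 2.2468e+5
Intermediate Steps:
V(z) = (-2 + z)² (V(z) = (z - 2)² = (-2 + z)²)
1/(2167877/(-1312106) + N(16*(-3) + 16)/(-740132)) + V(-472) = 1/(2167877/(-1312106) - 680/(-740132)) + (-2 - 472)² = 1/(2167877*(-1/1312106) - 680*(-1/740132)) + (-474)² = 1/(-2167877/1312106 + 170/185033) + 224676 = 1/(-400905726921/242782909498) + 224676 = -242782909498/400905726921 + 224676 = 90073652318793098/400905726921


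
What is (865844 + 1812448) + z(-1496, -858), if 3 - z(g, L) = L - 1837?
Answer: 2680990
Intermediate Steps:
z(g, L) = 1840 - L (z(g, L) = 3 - (L - 1837) = 3 - (-1837 + L) = 3 + (1837 - L) = 1840 - L)
(865844 + 1812448) + z(-1496, -858) = (865844 + 1812448) + (1840 - 1*(-858)) = 2678292 + (1840 + 858) = 2678292 + 2698 = 2680990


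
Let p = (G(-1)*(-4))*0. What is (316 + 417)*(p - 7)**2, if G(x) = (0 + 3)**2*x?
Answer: 35917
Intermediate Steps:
G(x) = 9*x (G(x) = 3**2*x = 9*x)
p = 0 (p = ((9*(-1))*(-4))*0 = -9*(-4)*0 = 36*0 = 0)
(316 + 417)*(p - 7)**2 = (316 + 417)*(0 - 7)**2 = 733*(-7)**2 = 733*49 = 35917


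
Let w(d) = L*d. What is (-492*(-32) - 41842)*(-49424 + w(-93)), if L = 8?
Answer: 1309284464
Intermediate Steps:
w(d) = 8*d
(-492*(-32) - 41842)*(-49424 + w(-93)) = (-492*(-32) - 41842)*(-49424 + 8*(-93)) = (15744 - 41842)*(-49424 - 744) = -26098*(-50168) = 1309284464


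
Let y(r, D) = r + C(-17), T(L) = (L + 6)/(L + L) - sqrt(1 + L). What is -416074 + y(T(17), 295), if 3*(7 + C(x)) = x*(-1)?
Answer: -42439615/102 - 3*sqrt(2) ≈ -4.1608e+5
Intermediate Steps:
C(x) = -7 - x/3 (C(x) = -7 + (x*(-1))/3 = -7 + (-x)/3 = -7 - x/3)
T(L) = -sqrt(1 + L) + (6 + L)/(2*L) (T(L) = (6 + L)/((2*L)) - sqrt(1 + L) = (6 + L)*(1/(2*L)) - sqrt(1 + L) = (6 + L)/(2*L) - sqrt(1 + L) = -sqrt(1 + L) + (6 + L)/(2*L))
y(r, D) = -4/3 + r (y(r, D) = r + (-7 - 1/3*(-17)) = r + (-7 + 17/3) = r - 4/3 = -4/3 + r)
-416074 + y(T(17), 295) = -416074 + (-4/3 + (1/2 - sqrt(1 + 17) + 3/17)) = -416074 + (-4/3 + (1/2 - sqrt(18) + 3*(1/17))) = -416074 + (-4/3 + (1/2 - 3*sqrt(2) + 3/17)) = -416074 + (-4/3 + (23/34 - 3*sqrt(2))) = -416074 + (-67/102 - 3*sqrt(2)) = -42439615/102 - 3*sqrt(2)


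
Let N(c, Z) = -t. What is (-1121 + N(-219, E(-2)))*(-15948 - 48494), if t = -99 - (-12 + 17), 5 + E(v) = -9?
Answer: 65537514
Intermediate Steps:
E(v) = -14 (E(v) = -5 - 9 = -14)
t = -104 (t = -99 - 1*5 = -99 - 5 = -104)
N(c, Z) = 104 (N(c, Z) = -1*(-104) = 104)
(-1121 + N(-219, E(-2)))*(-15948 - 48494) = (-1121 + 104)*(-15948 - 48494) = -1017*(-64442) = 65537514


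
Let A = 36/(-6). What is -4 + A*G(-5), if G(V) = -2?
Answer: 8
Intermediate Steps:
A = -6 (A = 36*(-⅙) = -6)
-4 + A*G(-5) = -4 - 6*(-2) = -4 + 12 = 8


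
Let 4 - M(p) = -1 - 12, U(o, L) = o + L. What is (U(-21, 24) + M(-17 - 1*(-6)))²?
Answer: 400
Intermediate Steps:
U(o, L) = L + o
M(p) = 17 (M(p) = 4 - (-1 - 12) = 4 - 1*(-13) = 4 + 13 = 17)
(U(-21, 24) + M(-17 - 1*(-6)))² = ((24 - 21) + 17)² = (3 + 17)² = 20² = 400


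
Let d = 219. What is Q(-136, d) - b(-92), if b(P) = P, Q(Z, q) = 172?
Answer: 264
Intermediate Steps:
Q(-136, d) - b(-92) = 172 - 1*(-92) = 172 + 92 = 264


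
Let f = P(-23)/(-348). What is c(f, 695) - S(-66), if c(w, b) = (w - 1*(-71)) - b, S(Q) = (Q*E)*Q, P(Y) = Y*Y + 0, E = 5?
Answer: -7797121/348 ≈ -22406.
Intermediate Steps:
P(Y) = Y² (P(Y) = Y² + 0 = Y²)
S(Q) = 5*Q² (S(Q) = (Q*5)*Q = (5*Q)*Q = 5*Q²)
f = -529/348 (f = (-23)²/(-348) = 529*(-1/348) = -529/348 ≈ -1.5201)
c(w, b) = 71 + w - b (c(w, b) = (w + 71) - b = (71 + w) - b = 71 + w - b)
c(f, 695) - S(-66) = (71 - 529/348 - 1*695) - 5*(-66)² = (71 - 529/348 - 695) - 5*4356 = -217681/348 - 1*21780 = -217681/348 - 21780 = -7797121/348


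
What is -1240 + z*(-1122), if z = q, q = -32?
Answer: 34664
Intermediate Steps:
z = -32
-1240 + z*(-1122) = -1240 - 32*(-1122) = -1240 + 35904 = 34664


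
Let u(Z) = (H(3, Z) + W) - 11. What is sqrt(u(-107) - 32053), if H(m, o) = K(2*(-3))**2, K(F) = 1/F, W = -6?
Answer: I*sqrt(1154519)/6 ≈ 179.08*I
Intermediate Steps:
K(F) = 1/F
H(m, o) = 1/36 (H(m, o) = (1/(2*(-3)))**2 = (1/(-6))**2 = (-1/6)**2 = 1/36)
u(Z) = -611/36 (u(Z) = (1/36 - 6) - 11 = -215/36 - 11 = -611/36)
sqrt(u(-107) - 32053) = sqrt(-611/36 - 32053) = sqrt(-1154519/36) = I*sqrt(1154519)/6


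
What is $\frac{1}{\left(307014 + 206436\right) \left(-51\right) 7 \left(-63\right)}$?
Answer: $\frac{1}{11548003950} \approx 8.6595 \cdot 10^{-11}$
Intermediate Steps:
$\frac{1}{\left(307014 + 206436\right) \left(-51\right) 7 \left(-63\right)} = \frac{1}{513450 \left(\left(-357\right) \left(-63\right)\right)} = \frac{1}{513450 \cdot 22491} = \frac{1}{513450} \cdot \frac{1}{22491} = \frac{1}{11548003950}$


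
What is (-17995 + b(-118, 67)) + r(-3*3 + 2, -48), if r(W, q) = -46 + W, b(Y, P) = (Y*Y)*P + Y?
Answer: 914742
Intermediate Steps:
b(Y, P) = Y + P*Y² (b(Y, P) = Y²*P + Y = P*Y² + Y = Y + P*Y²)
(-17995 + b(-118, 67)) + r(-3*3 + 2, -48) = (-17995 - 118*(1 + 67*(-118))) + (-46 + (-3*3 + 2)) = (-17995 - 118*(1 - 7906)) + (-46 + (-9 + 2)) = (-17995 - 118*(-7905)) + (-46 - 7) = (-17995 + 932790) - 53 = 914795 - 53 = 914742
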